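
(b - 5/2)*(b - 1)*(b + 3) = b^3 - b^2/2 - 8*b + 15/2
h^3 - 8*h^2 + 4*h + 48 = (h - 6)*(h - 4)*(h + 2)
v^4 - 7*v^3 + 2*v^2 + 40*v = v*(v - 5)*(v - 4)*(v + 2)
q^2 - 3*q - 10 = (q - 5)*(q + 2)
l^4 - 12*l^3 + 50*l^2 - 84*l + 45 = (l - 5)*(l - 3)^2*(l - 1)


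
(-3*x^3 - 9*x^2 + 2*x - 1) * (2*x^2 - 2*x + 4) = -6*x^5 - 12*x^4 + 10*x^3 - 42*x^2 + 10*x - 4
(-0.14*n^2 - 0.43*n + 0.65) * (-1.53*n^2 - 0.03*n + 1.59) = 0.2142*n^4 + 0.6621*n^3 - 1.2042*n^2 - 0.7032*n + 1.0335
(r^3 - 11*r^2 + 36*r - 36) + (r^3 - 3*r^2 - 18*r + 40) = 2*r^3 - 14*r^2 + 18*r + 4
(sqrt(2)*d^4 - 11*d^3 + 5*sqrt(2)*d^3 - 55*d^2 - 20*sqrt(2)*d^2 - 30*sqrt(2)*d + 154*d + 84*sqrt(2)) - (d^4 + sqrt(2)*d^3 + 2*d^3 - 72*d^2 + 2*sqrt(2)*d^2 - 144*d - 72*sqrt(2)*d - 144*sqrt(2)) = -d^4 + sqrt(2)*d^4 - 13*d^3 + 4*sqrt(2)*d^3 - 22*sqrt(2)*d^2 + 17*d^2 + 42*sqrt(2)*d + 298*d + 228*sqrt(2)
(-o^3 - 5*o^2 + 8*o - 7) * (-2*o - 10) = 2*o^4 + 20*o^3 + 34*o^2 - 66*o + 70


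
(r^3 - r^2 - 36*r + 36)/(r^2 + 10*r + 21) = (r^3 - r^2 - 36*r + 36)/(r^2 + 10*r + 21)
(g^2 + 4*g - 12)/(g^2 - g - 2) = (g + 6)/(g + 1)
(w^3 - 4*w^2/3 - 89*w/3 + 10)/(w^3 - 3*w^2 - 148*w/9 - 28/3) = 3*(3*w^2 + 14*w - 5)/(9*w^2 + 27*w + 14)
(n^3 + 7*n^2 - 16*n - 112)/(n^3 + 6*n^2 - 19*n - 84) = (n + 4)/(n + 3)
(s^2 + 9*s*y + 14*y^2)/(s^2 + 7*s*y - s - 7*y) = (s + 2*y)/(s - 1)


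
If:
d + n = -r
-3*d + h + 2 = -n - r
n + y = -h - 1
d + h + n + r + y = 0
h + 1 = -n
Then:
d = 1/2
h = 0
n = -1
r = 1/2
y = 0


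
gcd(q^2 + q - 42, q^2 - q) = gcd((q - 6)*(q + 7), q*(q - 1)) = 1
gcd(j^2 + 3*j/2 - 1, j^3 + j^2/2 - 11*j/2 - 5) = j + 2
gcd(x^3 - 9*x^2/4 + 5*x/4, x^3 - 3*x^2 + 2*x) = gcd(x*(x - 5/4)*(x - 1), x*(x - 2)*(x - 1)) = x^2 - x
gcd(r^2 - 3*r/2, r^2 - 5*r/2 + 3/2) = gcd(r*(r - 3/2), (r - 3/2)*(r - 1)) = r - 3/2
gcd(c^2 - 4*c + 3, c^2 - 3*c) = c - 3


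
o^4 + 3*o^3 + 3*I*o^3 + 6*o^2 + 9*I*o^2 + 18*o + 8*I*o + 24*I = (o + 3)*(o - 2*I)*(o + I)*(o + 4*I)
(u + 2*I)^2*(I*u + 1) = I*u^3 - 3*u^2 - 4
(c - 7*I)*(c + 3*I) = c^2 - 4*I*c + 21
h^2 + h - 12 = (h - 3)*(h + 4)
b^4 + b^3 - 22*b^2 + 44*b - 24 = (b - 2)^2*(b - 1)*(b + 6)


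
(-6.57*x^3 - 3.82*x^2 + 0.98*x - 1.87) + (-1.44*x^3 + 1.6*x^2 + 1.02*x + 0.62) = -8.01*x^3 - 2.22*x^2 + 2.0*x - 1.25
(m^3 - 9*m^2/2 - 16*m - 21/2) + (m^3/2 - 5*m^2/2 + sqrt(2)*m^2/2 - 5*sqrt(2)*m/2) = 3*m^3/2 - 7*m^2 + sqrt(2)*m^2/2 - 16*m - 5*sqrt(2)*m/2 - 21/2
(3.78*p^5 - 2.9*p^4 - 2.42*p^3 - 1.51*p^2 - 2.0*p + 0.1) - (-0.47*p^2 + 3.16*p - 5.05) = 3.78*p^5 - 2.9*p^4 - 2.42*p^3 - 1.04*p^2 - 5.16*p + 5.15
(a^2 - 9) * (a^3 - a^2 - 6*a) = a^5 - a^4 - 15*a^3 + 9*a^2 + 54*a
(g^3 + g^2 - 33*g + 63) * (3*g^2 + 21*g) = 3*g^5 + 24*g^4 - 78*g^3 - 504*g^2 + 1323*g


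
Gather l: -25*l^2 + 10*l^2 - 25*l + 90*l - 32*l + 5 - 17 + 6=-15*l^2 + 33*l - 6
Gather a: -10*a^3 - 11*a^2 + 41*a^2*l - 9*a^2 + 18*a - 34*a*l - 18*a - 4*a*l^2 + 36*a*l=-10*a^3 + a^2*(41*l - 20) + a*(-4*l^2 + 2*l)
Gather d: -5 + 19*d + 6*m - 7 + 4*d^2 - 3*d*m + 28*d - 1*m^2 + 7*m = 4*d^2 + d*(47 - 3*m) - m^2 + 13*m - 12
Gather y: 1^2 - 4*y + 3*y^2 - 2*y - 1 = 3*y^2 - 6*y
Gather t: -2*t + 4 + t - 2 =2 - t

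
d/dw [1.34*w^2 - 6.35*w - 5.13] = 2.68*w - 6.35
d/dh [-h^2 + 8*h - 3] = 8 - 2*h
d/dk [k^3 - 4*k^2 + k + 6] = 3*k^2 - 8*k + 1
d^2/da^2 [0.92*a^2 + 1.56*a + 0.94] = 1.84000000000000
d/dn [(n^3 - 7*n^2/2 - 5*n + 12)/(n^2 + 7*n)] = (n^4 + 14*n^3 - 39*n^2/2 - 24*n - 84)/(n^2*(n^2 + 14*n + 49))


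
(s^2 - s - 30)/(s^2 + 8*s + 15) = (s - 6)/(s + 3)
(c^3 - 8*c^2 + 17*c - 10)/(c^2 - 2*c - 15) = (c^2 - 3*c + 2)/(c + 3)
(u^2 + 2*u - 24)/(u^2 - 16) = (u + 6)/(u + 4)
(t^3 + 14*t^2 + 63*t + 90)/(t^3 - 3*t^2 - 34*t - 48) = (t^2 + 11*t + 30)/(t^2 - 6*t - 16)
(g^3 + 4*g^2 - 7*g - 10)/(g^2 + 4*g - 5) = (g^2 - g - 2)/(g - 1)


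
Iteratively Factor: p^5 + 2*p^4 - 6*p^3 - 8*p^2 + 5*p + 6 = (p + 1)*(p^4 + p^3 - 7*p^2 - p + 6) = (p + 1)*(p + 3)*(p^3 - 2*p^2 - p + 2) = (p - 1)*(p + 1)*(p + 3)*(p^2 - p - 2) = (p - 1)*(p + 1)^2*(p + 3)*(p - 2)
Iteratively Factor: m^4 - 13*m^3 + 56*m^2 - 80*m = (m - 4)*(m^3 - 9*m^2 + 20*m) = m*(m - 4)*(m^2 - 9*m + 20) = m*(m - 5)*(m - 4)*(m - 4)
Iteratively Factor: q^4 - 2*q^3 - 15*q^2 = (q)*(q^3 - 2*q^2 - 15*q) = q*(q - 5)*(q^2 + 3*q) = q*(q - 5)*(q + 3)*(q)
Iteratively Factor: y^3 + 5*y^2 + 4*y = (y)*(y^2 + 5*y + 4) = y*(y + 4)*(y + 1)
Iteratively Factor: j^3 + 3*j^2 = (j + 3)*(j^2) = j*(j + 3)*(j)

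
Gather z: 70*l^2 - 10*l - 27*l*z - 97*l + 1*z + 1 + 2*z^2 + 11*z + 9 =70*l^2 - 107*l + 2*z^2 + z*(12 - 27*l) + 10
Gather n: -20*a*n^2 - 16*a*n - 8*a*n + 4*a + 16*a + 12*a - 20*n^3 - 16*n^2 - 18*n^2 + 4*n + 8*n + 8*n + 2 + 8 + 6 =32*a - 20*n^3 + n^2*(-20*a - 34) + n*(20 - 24*a) + 16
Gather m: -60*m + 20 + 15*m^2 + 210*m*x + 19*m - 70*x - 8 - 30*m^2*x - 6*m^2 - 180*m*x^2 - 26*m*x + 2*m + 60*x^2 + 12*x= m^2*(9 - 30*x) + m*(-180*x^2 + 184*x - 39) + 60*x^2 - 58*x + 12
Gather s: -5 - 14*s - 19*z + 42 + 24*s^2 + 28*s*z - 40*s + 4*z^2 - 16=24*s^2 + s*(28*z - 54) + 4*z^2 - 19*z + 21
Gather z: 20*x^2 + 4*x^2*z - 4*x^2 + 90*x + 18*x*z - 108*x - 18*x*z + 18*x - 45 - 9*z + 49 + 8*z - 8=16*x^2 + z*(4*x^2 - 1) - 4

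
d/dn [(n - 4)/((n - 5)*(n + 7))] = (-n^2 + 8*n - 27)/(n^4 + 4*n^3 - 66*n^2 - 140*n + 1225)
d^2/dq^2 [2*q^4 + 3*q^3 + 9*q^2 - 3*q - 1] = 24*q^2 + 18*q + 18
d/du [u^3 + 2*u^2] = u*(3*u + 4)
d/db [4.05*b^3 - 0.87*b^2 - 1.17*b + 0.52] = 12.15*b^2 - 1.74*b - 1.17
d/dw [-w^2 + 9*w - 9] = 9 - 2*w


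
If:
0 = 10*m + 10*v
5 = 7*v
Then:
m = -5/7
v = 5/7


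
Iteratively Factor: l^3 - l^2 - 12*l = (l + 3)*(l^2 - 4*l) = l*(l + 3)*(l - 4)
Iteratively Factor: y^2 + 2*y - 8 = (y - 2)*(y + 4)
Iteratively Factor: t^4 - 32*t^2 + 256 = (t + 4)*(t^3 - 4*t^2 - 16*t + 64) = (t - 4)*(t + 4)*(t^2 - 16) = (t - 4)*(t + 4)^2*(t - 4)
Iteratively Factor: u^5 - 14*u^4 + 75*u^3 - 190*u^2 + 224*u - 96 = (u - 3)*(u^4 - 11*u^3 + 42*u^2 - 64*u + 32) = (u - 3)*(u - 2)*(u^3 - 9*u^2 + 24*u - 16) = (u - 4)*(u - 3)*(u - 2)*(u^2 - 5*u + 4) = (u - 4)*(u - 3)*(u - 2)*(u - 1)*(u - 4)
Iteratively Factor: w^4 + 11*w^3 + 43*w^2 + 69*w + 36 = (w + 1)*(w^3 + 10*w^2 + 33*w + 36) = (w + 1)*(w + 4)*(w^2 + 6*w + 9) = (w + 1)*(w + 3)*(w + 4)*(w + 3)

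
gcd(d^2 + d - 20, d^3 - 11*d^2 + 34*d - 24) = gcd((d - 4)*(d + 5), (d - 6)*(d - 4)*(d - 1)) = d - 4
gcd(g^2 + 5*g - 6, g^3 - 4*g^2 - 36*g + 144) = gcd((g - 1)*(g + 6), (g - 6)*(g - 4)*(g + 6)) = g + 6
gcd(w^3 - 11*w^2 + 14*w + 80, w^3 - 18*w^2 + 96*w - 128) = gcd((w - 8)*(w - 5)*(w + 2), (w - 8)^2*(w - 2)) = w - 8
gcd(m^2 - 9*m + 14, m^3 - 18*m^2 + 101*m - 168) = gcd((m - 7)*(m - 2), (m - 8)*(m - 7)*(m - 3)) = m - 7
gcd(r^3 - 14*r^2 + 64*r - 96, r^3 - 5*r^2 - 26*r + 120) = r^2 - 10*r + 24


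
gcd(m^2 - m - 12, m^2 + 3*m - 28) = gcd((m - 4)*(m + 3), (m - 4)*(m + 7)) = m - 4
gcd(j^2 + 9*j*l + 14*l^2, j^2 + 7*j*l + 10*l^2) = j + 2*l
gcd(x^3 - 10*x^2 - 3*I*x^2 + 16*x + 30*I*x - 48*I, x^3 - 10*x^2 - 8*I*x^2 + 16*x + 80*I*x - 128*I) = x^2 - 10*x + 16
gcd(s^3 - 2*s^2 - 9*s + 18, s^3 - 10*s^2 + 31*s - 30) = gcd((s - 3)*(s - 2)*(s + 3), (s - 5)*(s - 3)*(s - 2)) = s^2 - 5*s + 6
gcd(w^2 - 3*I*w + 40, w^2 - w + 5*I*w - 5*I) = w + 5*I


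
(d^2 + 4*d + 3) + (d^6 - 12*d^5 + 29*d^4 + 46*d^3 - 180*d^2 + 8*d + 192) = d^6 - 12*d^5 + 29*d^4 + 46*d^3 - 179*d^2 + 12*d + 195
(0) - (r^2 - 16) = 16 - r^2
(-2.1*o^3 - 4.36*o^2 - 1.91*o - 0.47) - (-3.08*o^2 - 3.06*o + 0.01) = -2.1*o^3 - 1.28*o^2 + 1.15*o - 0.48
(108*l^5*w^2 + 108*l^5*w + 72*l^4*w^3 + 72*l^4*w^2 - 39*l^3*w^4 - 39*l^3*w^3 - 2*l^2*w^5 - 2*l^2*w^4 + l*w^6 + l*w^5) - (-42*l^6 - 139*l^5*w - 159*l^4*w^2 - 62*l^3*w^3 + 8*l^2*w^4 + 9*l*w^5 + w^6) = 42*l^6 + 108*l^5*w^2 + 247*l^5*w + 72*l^4*w^3 + 231*l^4*w^2 - 39*l^3*w^4 + 23*l^3*w^3 - 2*l^2*w^5 - 10*l^2*w^4 + l*w^6 - 8*l*w^5 - w^6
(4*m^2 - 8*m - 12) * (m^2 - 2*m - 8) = 4*m^4 - 16*m^3 - 28*m^2 + 88*m + 96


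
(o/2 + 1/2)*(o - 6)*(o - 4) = o^3/2 - 9*o^2/2 + 7*o + 12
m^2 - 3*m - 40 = (m - 8)*(m + 5)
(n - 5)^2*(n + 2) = n^3 - 8*n^2 + 5*n + 50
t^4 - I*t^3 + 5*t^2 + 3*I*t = t*(t - 3*I)*(t + I)^2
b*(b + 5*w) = b^2 + 5*b*w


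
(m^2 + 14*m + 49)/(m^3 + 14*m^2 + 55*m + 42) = (m + 7)/(m^2 + 7*m + 6)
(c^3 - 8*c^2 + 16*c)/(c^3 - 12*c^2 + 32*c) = (c - 4)/(c - 8)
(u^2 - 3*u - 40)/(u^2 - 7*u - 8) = (u + 5)/(u + 1)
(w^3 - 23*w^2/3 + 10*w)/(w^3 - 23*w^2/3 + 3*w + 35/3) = w*(w - 6)/(w^2 - 6*w - 7)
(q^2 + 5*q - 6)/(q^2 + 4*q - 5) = (q + 6)/(q + 5)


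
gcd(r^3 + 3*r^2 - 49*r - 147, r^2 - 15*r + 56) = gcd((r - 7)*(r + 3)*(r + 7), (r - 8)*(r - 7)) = r - 7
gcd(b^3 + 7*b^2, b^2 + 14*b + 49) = b + 7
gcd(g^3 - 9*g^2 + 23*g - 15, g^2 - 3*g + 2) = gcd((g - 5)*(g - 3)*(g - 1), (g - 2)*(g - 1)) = g - 1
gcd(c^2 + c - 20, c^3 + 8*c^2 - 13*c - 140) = c^2 + c - 20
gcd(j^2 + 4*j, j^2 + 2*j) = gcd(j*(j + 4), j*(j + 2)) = j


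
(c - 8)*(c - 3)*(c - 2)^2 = c^4 - 15*c^3 + 72*c^2 - 140*c + 96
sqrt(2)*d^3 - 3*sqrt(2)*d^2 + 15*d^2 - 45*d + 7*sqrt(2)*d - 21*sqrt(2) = (d - 3)*(d + 7*sqrt(2))*(sqrt(2)*d + 1)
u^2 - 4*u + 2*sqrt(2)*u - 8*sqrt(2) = (u - 4)*(u + 2*sqrt(2))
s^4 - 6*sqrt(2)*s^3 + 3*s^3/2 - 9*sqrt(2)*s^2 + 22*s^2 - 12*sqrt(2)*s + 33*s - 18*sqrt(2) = (s + 3/2)*(s - 3*sqrt(2))*(s - 2*sqrt(2))*(s - sqrt(2))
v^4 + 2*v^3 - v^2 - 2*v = v*(v - 1)*(v + 1)*(v + 2)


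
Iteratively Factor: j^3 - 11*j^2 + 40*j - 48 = (j - 4)*(j^2 - 7*j + 12) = (j - 4)*(j - 3)*(j - 4)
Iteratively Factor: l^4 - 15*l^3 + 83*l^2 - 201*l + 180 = (l - 4)*(l^3 - 11*l^2 + 39*l - 45) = (l - 4)*(l - 3)*(l^2 - 8*l + 15) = (l - 5)*(l - 4)*(l - 3)*(l - 3)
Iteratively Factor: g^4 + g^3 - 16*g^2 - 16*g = (g)*(g^3 + g^2 - 16*g - 16) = g*(g - 4)*(g^2 + 5*g + 4) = g*(g - 4)*(g + 4)*(g + 1)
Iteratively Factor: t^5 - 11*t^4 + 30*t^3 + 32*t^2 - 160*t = (t - 5)*(t^4 - 6*t^3 + 32*t) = t*(t - 5)*(t^3 - 6*t^2 + 32) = t*(t - 5)*(t + 2)*(t^2 - 8*t + 16) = t*(t - 5)*(t - 4)*(t + 2)*(t - 4)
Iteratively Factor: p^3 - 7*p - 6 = (p + 1)*(p^2 - p - 6) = (p + 1)*(p + 2)*(p - 3)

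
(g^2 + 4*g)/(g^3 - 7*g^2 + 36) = g*(g + 4)/(g^3 - 7*g^2 + 36)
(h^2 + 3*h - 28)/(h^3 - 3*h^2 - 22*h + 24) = (h^2 + 3*h - 28)/(h^3 - 3*h^2 - 22*h + 24)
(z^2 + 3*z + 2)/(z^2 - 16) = (z^2 + 3*z + 2)/(z^2 - 16)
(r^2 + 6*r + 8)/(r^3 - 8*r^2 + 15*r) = (r^2 + 6*r + 8)/(r*(r^2 - 8*r + 15))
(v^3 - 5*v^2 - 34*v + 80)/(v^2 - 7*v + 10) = (v^2 - 3*v - 40)/(v - 5)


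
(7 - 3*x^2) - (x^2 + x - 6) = -4*x^2 - x + 13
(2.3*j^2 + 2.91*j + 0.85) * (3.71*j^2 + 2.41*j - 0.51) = 8.533*j^4 + 16.3391*j^3 + 8.9936*j^2 + 0.5644*j - 0.4335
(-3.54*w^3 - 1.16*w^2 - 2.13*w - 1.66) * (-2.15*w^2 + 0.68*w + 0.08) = 7.611*w^5 + 0.0867999999999998*w^4 + 3.5075*w^3 + 2.0278*w^2 - 1.2992*w - 0.1328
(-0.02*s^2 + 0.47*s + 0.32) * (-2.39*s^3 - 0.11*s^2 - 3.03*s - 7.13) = 0.0478*s^5 - 1.1211*s^4 - 0.7559*s^3 - 1.3167*s^2 - 4.3207*s - 2.2816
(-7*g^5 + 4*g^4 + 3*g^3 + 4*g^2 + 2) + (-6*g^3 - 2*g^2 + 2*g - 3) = -7*g^5 + 4*g^4 - 3*g^3 + 2*g^2 + 2*g - 1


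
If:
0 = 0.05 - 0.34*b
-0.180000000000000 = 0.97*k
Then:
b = 0.15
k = -0.19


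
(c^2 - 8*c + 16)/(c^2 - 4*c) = (c - 4)/c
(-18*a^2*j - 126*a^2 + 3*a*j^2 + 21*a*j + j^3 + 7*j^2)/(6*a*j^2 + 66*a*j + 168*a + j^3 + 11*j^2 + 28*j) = (-3*a + j)/(j + 4)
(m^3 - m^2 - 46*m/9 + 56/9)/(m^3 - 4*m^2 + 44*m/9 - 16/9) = (3*m + 7)/(3*m - 2)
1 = 1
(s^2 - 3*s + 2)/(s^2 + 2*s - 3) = (s - 2)/(s + 3)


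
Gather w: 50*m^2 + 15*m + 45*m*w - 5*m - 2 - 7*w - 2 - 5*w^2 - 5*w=50*m^2 + 10*m - 5*w^2 + w*(45*m - 12) - 4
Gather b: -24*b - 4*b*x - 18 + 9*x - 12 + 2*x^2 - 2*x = b*(-4*x - 24) + 2*x^2 + 7*x - 30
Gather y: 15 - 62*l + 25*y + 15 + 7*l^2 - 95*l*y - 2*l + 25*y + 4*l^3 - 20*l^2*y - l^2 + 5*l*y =4*l^3 + 6*l^2 - 64*l + y*(-20*l^2 - 90*l + 50) + 30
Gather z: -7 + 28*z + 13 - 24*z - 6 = 4*z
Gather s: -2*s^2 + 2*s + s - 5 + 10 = -2*s^2 + 3*s + 5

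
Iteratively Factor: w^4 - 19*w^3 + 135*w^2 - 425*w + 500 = (w - 5)*(w^3 - 14*w^2 + 65*w - 100) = (w - 5)^2*(w^2 - 9*w + 20) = (w - 5)^2*(w - 4)*(w - 5)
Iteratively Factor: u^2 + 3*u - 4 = (u - 1)*(u + 4)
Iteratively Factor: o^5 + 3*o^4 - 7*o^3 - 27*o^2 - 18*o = (o + 1)*(o^4 + 2*o^3 - 9*o^2 - 18*o) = (o + 1)*(o + 2)*(o^3 - 9*o) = (o + 1)*(o + 2)*(o + 3)*(o^2 - 3*o) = o*(o + 1)*(o + 2)*(o + 3)*(o - 3)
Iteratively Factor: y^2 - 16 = (y - 4)*(y + 4)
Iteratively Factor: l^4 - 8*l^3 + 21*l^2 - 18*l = (l - 3)*(l^3 - 5*l^2 + 6*l) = (l - 3)*(l - 2)*(l^2 - 3*l) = (l - 3)^2*(l - 2)*(l)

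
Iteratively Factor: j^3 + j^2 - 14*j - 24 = (j - 4)*(j^2 + 5*j + 6) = (j - 4)*(j + 2)*(j + 3)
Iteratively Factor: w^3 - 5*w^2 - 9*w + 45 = (w + 3)*(w^2 - 8*w + 15) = (w - 3)*(w + 3)*(w - 5)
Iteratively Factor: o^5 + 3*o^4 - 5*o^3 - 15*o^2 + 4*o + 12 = (o - 2)*(o^4 + 5*o^3 + 5*o^2 - 5*o - 6) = (o - 2)*(o + 2)*(o^3 + 3*o^2 - o - 3) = (o - 2)*(o - 1)*(o + 2)*(o^2 + 4*o + 3) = (o - 2)*(o - 1)*(o + 1)*(o + 2)*(o + 3)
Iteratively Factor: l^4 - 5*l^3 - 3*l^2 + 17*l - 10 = (l - 1)*(l^3 - 4*l^2 - 7*l + 10) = (l - 1)*(l + 2)*(l^2 - 6*l + 5) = (l - 5)*(l - 1)*(l + 2)*(l - 1)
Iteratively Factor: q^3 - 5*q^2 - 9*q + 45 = (q - 5)*(q^2 - 9) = (q - 5)*(q - 3)*(q + 3)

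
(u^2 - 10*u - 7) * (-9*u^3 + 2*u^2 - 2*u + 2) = -9*u^5 + 92*u^4 + 41*u^3 + 8*u^2 - 6*u - 14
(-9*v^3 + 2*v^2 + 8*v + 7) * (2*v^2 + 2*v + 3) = -18*v^5 - 14*v^4 - 7*v^3 + 36*v^2 + 38*v + 21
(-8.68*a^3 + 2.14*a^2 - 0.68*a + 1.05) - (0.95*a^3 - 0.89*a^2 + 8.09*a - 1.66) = -9.63*a^3 + 3.03*a^2 - 8.77*a + 2.71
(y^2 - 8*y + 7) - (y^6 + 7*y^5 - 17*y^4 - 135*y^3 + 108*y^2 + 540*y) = -y^6 - 7*y^5 + 17*y^4 + 135*y^3 - 107*y^2 - 548*y + 7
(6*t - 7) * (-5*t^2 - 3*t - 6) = -30*t^3 + 17*t^2 - 15*t + 42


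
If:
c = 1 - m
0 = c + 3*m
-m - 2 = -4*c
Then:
No Solution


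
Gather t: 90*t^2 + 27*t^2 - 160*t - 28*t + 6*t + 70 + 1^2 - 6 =117*t^2 - 182*t + 65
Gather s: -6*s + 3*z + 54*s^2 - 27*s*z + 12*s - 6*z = 54*s^2 + s*(6 - 27*z) - 3*z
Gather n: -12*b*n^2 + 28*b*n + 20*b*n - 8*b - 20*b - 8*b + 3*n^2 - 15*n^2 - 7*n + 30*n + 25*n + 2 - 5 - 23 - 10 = -36*b + n^2*(-12*b - 12) + n*(48*b + 48) - 36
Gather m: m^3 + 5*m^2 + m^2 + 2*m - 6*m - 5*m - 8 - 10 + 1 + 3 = m^3 + 6*m^2 - 9*m - 14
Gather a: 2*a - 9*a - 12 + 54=42 - 7*a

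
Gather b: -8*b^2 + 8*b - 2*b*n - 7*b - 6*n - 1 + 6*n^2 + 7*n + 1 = -8*b^2 + b*(1 - 2*n) + 6*n^2 + n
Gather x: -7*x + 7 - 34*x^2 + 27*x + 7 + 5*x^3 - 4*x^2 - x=5*x^3 - 38*x^2 + 19*x + 14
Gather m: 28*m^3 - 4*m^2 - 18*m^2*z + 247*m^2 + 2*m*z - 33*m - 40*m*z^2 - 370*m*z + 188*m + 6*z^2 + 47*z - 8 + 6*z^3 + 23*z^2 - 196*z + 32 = 28*m^3 + m^2*(243 - 18*z) + m*(-40*z^2 - 368*z + 155) + 6*z^3 + 29*z^2 - 149*z + 24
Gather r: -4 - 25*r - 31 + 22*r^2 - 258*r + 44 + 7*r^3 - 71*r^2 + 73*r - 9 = 7*r^3 - 49*r^2 - 210*r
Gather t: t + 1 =t + 1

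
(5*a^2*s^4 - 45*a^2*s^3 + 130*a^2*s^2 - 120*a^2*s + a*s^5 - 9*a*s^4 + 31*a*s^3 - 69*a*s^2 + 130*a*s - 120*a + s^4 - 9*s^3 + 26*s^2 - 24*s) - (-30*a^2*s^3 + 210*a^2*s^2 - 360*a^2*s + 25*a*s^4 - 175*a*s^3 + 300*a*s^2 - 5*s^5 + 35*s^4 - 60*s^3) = 5*a^2*s^4 - 15*a^2*s^3 - 80*a^2*s^2 + 240*a^2*s + a*s^5 - 34*a*s^4 + 206*a*s^3 - 369*a*s^2 + 130*a*s - 120*a + 5*s^5 - 34*s^4 + 51*s^3 + 26*s^2 - 24*s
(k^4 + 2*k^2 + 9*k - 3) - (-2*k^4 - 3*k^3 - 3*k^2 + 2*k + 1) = 3*k^4 + 3*k^3 + 5*k^2 + 7*k - 4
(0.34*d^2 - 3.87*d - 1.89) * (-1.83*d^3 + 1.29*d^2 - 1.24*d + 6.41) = -0.6222*d^5 + 7.5207*d^4 - 1.9552*d^3 + 4.5401*d^2 - 22.4631*d - 12.1149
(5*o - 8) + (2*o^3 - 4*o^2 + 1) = 2*o^3 - 4*o^2 + 5*o - 7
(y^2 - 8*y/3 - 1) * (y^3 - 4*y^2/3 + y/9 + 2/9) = y^5 - 4*y^4 + 8*y^3/3 + 34*y^2/27 - 19*y/27 - 2/9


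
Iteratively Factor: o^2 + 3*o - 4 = (o + 4)*(o - 1)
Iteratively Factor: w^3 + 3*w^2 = (w)*(w^2 + 3*w) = w*(w + 3)*(w)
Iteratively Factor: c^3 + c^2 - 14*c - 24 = (c + 3)*(c^2 - 2*c - 8) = (c - 4)*(c + 3)*(c + 2)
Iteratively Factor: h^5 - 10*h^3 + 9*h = (h - 1)*(h^4 + h^3 - 9*h^2 - 9*h) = h*(h - 1)*(h^3 + h^2 - 9*h - 9) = h*(h - 1)*(h + 3)*(h^2 - 2*h - 3) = h*(h - 1)*(h + 1)*(h + 3)*(h - 3)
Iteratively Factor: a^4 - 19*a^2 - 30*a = (a - 5)*(a^3 + 5*a^2 + 6*a) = a*(a - 5)*(a^2 + 5*a + 6) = a*(a - 5)*(a + 2)*(a + 3)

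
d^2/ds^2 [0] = 0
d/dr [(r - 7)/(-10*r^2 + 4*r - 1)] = (10*r^2 - 140*r + 27)/(100*r^4 - 80*r^3 + 36*r^2 - 8*r + 1)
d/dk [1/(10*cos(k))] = sin(k)/(10*cos(k)^2)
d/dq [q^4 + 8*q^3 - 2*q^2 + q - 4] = 4*q^3 + 24*q^2 - 4*q + 1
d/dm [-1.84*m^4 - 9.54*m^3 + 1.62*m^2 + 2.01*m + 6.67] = -7.36*m^3 - 28.62*m^2 + 3.24*m + 2.01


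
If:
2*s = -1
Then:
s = -1/2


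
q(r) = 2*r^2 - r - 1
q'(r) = 4*r - 1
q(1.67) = 2.91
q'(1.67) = 5.68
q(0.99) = -0.03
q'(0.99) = 2.96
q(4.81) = 40.46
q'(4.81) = 18.24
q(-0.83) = 1.21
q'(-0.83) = -4.32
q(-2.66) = 15.81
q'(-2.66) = -11.64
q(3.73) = 23.10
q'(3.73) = 13.92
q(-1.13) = 2.68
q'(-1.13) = -5.52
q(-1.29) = 3.62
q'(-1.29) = -6.16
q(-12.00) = 299.00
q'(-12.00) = -49.00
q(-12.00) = 299.00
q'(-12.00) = -49.00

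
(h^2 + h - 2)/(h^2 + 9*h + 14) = (h - 1)/(h + 7)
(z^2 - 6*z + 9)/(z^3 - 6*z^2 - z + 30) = (z - 3)/(z^2 - 3*z - 10)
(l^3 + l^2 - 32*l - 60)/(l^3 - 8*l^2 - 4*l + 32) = (l^2 - l - 30)/(l^2 - 10*l + 16)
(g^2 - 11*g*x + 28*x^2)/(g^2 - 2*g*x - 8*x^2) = (g - 7*x)/(g + 2*x)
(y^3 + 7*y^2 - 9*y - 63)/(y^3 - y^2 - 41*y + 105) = (y + 3)/(y - 5)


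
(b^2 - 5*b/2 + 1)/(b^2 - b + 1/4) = 2*(b - 2)/(2*b - 1)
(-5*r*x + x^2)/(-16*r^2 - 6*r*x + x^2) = x*(5*r - x)/(16*r^2 + 6*r*x - x^2)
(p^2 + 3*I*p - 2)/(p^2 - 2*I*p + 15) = (p^2 + 3*I*p - 2)/(p^2 - 2*I*p + 15)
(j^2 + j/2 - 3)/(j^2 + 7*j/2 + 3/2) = (2*j^2 + j - 6)/(2*j^2 + 7*j + 3)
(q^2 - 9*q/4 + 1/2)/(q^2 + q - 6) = (q - 1/4)/(q + 3)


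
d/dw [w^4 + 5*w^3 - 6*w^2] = w*(4*w^2 + 15*w - 12)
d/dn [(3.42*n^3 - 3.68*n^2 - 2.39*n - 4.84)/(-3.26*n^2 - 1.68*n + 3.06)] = (-11.1492*n^4 - 11.4912*n^3 + 29.7866*n^2 - 54.0784*n - 15.4446)/(10.6276*n^4 + 10.9536*n^3 - 17.1288*n^2 - 10.2816*n + 9.3636)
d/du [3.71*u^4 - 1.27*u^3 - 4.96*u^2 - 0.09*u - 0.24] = 14.84*u^3 - 3.81*u^2 - 9.92*u - 0.09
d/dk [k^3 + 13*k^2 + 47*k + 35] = 3*k^2 + 26*k + 47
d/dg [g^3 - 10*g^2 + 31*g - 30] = 3*g^2 - 20*g + 31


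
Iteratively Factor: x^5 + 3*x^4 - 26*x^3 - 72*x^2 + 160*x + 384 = (x + 2)*(x^4 + x^3 - 28*x^2 - 16*x + 192) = (x - 3)*(x + 2)*(x^3 + 4*x^2 - 16*x - 64) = (x - 3)*(x + 2)*(x + 4)*(x^2 - 16) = (x - 3)*(x + 2)*(x + 4)^2*(x - 4)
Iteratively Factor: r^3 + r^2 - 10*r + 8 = (r - 1)*(r^2 + 2*r - 8) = (r - 1)*(r + 4)*(r - 2)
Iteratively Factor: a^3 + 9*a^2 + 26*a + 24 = (a + 4)*(a^2 + 5*a + 6) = (a + 3)*(a + 4)*(a + 2)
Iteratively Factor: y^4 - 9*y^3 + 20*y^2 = (y - 4)*(y^3 - 5*y^2) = y*(y - 4)*(y^2 - 5*y) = y*(y - 5)*(y - 4)*(y)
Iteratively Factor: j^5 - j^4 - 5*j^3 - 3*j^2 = (j + 1)*(j^4 - 2*j^3 - 3*j^2) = (j + 1)^2*(j^3 - 3*j^2) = (j - 3)*(j + 1)^2*(j^2) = j*(j - 3)*(j + 1)^2*(j)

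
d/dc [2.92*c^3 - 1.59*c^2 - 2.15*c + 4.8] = 8.76*c^2 - 3.18*c - 2.15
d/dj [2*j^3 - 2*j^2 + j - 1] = 6*j^2 - 4*j + 1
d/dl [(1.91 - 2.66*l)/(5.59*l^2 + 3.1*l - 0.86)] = (14.8694*l^2 - 21.3538*l - 3.6334)/(31.2481*l^4 + 34.658*l^3 - 0.00479999999999769*l^2 - 5.332*l + 0.7396)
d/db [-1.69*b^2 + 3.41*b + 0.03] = 3.41 - 3.38*b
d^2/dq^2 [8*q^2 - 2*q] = 16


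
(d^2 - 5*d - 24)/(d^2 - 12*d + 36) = (d^2 - 5*d - 24)/(d^2 - 12*d + 36)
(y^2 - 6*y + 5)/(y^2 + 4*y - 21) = (y^2 - 6*y + 5)/(y^2 + 4*y - 21)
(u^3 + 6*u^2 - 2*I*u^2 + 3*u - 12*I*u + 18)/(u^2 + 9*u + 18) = (u^2 - 2*I*u + 3)/(u + 3)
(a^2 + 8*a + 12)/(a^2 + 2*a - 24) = (a + 2)/(a - 4)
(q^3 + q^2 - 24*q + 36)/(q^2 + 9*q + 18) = (q^2 - 5*q + 6)/(q + 3)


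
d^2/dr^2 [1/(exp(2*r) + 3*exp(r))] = (-(exp(r) + 3)*(4*exp(r) + 3) + 2*(2*exp(r) + 3)^2)*exp(-r)/(exp(r) + 3)^3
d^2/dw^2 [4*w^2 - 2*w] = 8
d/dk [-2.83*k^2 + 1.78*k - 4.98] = 1.78 - 5.66*k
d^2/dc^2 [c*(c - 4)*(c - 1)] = 6*c - 10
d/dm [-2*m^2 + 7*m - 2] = 7 - 4*m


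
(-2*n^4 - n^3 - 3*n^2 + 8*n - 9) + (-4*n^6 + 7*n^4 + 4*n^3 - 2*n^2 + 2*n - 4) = -4*n^6 + 5*n^4 + 3*n^3 - 5*n^2 + 10*n - 13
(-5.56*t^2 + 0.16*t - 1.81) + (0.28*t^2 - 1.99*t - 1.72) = -5.28*t^2 - 1.83*t - 3.53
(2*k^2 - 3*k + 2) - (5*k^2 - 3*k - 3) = 5 - 3*k^2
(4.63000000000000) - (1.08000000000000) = 3.55000000000000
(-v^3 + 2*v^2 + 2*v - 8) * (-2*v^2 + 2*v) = 2*v^5 - 6*v^4 + 20*v^2 - 16*v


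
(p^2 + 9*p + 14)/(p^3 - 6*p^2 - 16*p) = (p + 7)/(p*(p - 8))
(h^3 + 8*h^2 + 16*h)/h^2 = h + 8 + 16/h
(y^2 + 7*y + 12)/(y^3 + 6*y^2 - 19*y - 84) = (y + 4)/(y^2 + 3*y - 28)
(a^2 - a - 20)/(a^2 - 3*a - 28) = (a - 5)/(a - 7)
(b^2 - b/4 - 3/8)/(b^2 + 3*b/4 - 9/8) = (2*b + 1)/(2*b + 3)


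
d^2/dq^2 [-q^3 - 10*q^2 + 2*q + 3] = -6*q - 20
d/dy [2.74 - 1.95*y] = -1.95000000000000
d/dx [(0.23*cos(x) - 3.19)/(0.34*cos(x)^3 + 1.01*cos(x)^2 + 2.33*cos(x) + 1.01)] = (0.1564*cos(x)^3 - 3.0215*cos(x)^2 - 6.4438*cos(x) - 7.665)*sin(x)/(0.1156*cos(x)^6 + 0.6868*cos(x)^5 + 2.6045*cos(x)^4 + 5.3934*cos(x)^3 + 7.4691*cos(x)^2 + 4.7066*cos(x) + 1.0201)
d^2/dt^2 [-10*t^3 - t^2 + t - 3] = -60*t - 2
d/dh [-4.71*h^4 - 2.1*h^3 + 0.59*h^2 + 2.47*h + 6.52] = -18.84*h^3 - 6.3*h^2 + 1.18*h + 2.47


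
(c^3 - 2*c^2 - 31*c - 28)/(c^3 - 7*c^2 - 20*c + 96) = (c^2 - 6*c - 7)/(c^2 - 11*c + 24)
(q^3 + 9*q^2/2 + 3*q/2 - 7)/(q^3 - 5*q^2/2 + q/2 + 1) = (2*q^2 + 11*q + 14)/(2*q^2 - 3*q - 2)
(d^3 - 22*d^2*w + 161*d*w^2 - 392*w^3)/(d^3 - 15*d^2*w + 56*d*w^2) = (d - 7*w)/d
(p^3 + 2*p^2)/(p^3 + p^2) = (p + 2)/(p + 1)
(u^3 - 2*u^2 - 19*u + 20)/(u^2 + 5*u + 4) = (u^2 - 6*u + 5)/(u + 1)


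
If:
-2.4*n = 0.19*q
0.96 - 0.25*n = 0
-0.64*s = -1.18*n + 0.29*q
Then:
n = 3.84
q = -48.51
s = 29.06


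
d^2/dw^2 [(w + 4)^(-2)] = 6/(w + 4)^4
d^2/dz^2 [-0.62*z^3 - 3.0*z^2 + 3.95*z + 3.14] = -3.72*z - 6.0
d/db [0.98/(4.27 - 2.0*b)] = 1.96/(2.0*b - 4.27)^2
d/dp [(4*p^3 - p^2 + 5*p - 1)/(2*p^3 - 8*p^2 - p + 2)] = (-30*p^4 - 28*p^3 + 71*p^2 - 20*p + 9)/(4*p^6 - 32*p^5 + 60*p^4 + 24*p^3 - 31*p^2 - 4*p + 4)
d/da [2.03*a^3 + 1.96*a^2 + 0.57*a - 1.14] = 6.09*a^2 + 3.92*a + 0.57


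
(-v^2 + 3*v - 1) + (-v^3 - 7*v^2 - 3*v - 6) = -v^3 - 8*v^2 - 7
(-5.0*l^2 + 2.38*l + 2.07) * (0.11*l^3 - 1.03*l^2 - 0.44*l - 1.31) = -0.55*l^5 + 5.4118*l^4 - 0.0236999999999998*l^3 + 3.3707*l^2 - 4.0286*l - 2.7117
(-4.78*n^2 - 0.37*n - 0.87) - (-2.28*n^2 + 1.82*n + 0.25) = -2.5*n^2 - 2.19*n - 1.12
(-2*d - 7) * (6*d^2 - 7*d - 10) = -12*d^3 - 28*d^2 + 69*d + 70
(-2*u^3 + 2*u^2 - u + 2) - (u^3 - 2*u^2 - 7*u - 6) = -3*u^3 + 4*u^2 + 6*u + 8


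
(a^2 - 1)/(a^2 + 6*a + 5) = (a - 1)/(a + 5)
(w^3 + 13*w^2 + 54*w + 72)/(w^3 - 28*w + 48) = (w^2 + 7*w + 12)/(w^2 - 6*w + 8)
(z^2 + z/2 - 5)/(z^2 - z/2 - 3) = (2*z + 5)/(2*z + 3)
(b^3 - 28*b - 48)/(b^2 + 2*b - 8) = (b^2 - 4*b - 12)/(b - 2)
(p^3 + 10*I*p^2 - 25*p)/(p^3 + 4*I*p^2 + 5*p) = (p + 5*I)/(p - I)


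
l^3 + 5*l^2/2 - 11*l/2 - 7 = (l - 2)*(l + 1)*(l + 7/2)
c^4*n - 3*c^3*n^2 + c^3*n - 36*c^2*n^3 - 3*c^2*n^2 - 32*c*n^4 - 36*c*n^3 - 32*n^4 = (c - 8*n)*(c + n)*(c + 4*n)*(c*n + n)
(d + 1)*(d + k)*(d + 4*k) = d^3 + 5*d^2*k + d^2 + 4*d*k^2 + 5*d*k + 4*k^2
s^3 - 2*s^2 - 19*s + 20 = (s - 5)*(s - 1)*(s + 4)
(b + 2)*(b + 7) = b^2 + 9*b + 14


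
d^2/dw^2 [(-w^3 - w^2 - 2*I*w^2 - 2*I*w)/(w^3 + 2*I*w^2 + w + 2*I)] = 2*(-w^3 + 3*w^2 + 3*w - 1)/(w^6 + 3*w^4 + 3*w^2 + 1)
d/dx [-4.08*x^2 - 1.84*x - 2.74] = -8.16*x - 1.84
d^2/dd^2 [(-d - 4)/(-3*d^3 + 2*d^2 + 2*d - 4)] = 2*((d + 4)*(-9*d^2 + 4*d + 2)^2 + (-9*d^2 + 4*d - (d + 4)*(9*d - 2) + 2)*(3*d^3 - 2*d^2 - 2*d + 4))/(3*d^3 - 2*d^2 - 2*d + 4)^3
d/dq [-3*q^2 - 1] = -6*q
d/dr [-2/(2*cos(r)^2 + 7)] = -4*sin(2*r)/(cos(2*r) + 8)^2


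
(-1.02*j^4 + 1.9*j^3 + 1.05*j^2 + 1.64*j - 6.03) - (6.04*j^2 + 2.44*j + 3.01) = -1.02*j^4 + 1.9*j^3 - 4.99*j^2 - 0.8*j - 9.04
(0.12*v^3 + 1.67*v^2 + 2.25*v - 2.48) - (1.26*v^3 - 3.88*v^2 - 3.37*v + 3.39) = -1.14*v^3 + 5.55*v^2 + 5.62*v - 5.87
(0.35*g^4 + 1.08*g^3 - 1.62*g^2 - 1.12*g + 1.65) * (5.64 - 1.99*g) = -0.6965*g^5 - 0.1752*g^4 + 9.315*g^3 - 6.908*g^2 - 9.6003*g + 9.306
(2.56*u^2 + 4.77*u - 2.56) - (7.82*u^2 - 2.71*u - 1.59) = -5.26*u^2 + 7.48*u - 0.97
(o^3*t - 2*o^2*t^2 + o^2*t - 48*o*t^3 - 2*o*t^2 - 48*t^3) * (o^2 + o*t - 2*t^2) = o^5*t - o^4*t^2 + o^4*t - 52*o^3*t^3 - o^3*t^2 - 44*o^2*t^4 - 52*o^2*t^3 + 96*o*t^5 - 44*o*t^4 + 96*t^5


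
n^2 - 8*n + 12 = (n - 6)*(n - 2)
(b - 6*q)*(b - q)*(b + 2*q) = b^3 - 5*b^2*q - 8*b*q^2 + 12*q^3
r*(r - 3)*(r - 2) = r^3 - 5*r^2 + 6*r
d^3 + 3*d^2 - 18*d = d*(d - 3)*(d + 6)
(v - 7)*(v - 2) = v^2 - 9*v + 14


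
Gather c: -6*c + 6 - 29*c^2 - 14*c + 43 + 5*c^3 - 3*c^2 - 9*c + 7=5*c^3 - 32*c^2 - 29*c + 56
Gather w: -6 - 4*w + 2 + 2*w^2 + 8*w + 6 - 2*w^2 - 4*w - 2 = 0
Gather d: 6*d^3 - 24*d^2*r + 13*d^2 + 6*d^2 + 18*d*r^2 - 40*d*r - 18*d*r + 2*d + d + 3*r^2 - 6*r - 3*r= 6*d^3 + d^2*(19 - 24*r) + d*(18*r^2 - 58*r + 3) + 3*r^2 - 9*r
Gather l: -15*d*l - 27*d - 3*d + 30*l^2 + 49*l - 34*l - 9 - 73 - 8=-30*d + 30*l^2 + l*(15 - 15*d) - 90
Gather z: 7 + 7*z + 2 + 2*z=9*z + 9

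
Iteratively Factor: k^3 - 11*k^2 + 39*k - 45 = (k - 3)*(k^2 - 8*k + 15) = (k - 5)*(k - 3)*(k - 3)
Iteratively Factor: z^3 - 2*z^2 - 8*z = (z - 4)*(z^2 + 2*z) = z*(z - 4)*(z + 2)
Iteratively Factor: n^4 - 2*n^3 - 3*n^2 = (n + 1)*(n^3 - 3*n^2) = n*(n + 1)*(n^2 - 3*n) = n*(n - 3)*(n + 1)*(n)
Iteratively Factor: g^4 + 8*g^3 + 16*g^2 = (g)*(g^3 + 8*g^2 + 16*g) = g^2*(g^2 + 8*g + 16) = g^2*(g + 4)*(g + 4)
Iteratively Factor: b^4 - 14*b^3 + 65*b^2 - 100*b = (b - 4)*(b^3 - 10*b^2 + 25*b) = (b - 5)*(b - 4)*(b^2 - 5*b) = (b - 5)^2*(b - 4)*(b)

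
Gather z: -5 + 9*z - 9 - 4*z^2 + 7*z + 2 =-4*z^2 + 16*z - 12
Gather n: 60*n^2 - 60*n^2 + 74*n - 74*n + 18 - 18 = 0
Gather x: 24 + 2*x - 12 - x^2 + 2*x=-x^2 + 4*x + 12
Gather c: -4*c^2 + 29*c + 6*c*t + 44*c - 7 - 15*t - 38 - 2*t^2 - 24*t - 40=-4*c^2 + c*(6*t + 73) - 2*t^2 - 39*t - 85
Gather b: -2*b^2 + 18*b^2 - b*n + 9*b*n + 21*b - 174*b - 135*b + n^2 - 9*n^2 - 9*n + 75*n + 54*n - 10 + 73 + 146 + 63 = 16*b^2 + b*(8*n - 288) - 8*n^2 + 120*n + 272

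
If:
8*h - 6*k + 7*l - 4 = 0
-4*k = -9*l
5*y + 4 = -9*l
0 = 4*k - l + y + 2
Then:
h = 85/248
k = -27/62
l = -6/31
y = -14/31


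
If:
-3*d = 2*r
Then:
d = -2*r/3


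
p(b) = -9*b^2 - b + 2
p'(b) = -18*b - 1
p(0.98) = -7.62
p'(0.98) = -18.64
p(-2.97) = -74.42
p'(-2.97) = 52.46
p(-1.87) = -27.60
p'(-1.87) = 32.66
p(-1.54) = -17.80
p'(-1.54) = 26.72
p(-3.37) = -96.84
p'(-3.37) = 59.66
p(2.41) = -52.68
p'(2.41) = -44.38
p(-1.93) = -29.59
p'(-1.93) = 33.74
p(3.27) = -97.51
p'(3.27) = -59.86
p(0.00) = 2.00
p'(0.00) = -1.00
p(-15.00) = -2008.00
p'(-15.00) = 269.00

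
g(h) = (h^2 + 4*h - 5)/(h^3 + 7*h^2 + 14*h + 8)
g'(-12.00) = -0.00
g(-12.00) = -0.10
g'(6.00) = -0.00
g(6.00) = 0.10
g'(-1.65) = -30.27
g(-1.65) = 16.61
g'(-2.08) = -700.61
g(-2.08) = -54.21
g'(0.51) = 0.50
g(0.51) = -0.16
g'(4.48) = -0.01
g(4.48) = 0.11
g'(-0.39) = 5.49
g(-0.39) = -1.81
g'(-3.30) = -0.46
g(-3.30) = -3.49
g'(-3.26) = -0.79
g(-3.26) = -3.52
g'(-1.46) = -2.70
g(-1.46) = 13.80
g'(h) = (2*h + 4)/(h^3 + 7*h^2 + 14*h + 8) + (-3*h^2 - 14*h - 14)*(h^2 + 4*h - 5)/(h^3 + 7*h^2 + 14*h + 8)^2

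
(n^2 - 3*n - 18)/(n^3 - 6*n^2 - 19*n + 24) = (n - 6)/(n^2 - 9*n + 8)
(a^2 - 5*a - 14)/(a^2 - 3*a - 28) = (a + 2)/(a + 4)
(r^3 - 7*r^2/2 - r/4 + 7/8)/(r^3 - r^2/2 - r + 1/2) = (r^2 - 3*r - 7/4)/(r^2 - 1)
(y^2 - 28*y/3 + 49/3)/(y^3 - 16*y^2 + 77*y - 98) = (y - 7/3)/(y^2 - 9*y + 14)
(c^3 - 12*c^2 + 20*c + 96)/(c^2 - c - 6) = (c^2 - 14*c + 48)/(c - 3)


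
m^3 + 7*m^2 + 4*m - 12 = (m - 1)*(m + 2)*(m + 6)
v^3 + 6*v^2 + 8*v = v*(v + 2)*(v + 4)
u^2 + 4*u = u*(u + 4)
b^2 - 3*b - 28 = (b - 7)*(b + 4)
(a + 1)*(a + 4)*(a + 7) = a^3 + 12*a^2 + 39*a + 28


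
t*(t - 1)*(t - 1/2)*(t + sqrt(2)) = t^4 - 3*t^3/2 + sqrt(2)*t^3 - 3*sqrt(2)*t^2/2 + t^2/2 + sqrt(2)*t/2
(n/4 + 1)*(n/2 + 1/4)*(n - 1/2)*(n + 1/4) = n^4/8 + 17*n^3/32 + 3*n^2/32 - 17*n/128 - 1/32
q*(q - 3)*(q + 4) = q^3 + q^2 - 12*q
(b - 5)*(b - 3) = b^2 - 8*b + 15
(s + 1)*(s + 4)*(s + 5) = s^3 + 10*s^2 + 29*s + 20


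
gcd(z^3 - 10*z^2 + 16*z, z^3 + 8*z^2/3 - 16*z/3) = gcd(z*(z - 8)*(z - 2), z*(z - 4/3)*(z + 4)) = z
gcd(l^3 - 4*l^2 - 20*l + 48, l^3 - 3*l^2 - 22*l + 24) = l^2 - 2*l - 24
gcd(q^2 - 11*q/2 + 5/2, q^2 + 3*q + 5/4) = 1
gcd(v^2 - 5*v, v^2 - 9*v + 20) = v - 5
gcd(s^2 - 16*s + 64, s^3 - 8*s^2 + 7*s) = 1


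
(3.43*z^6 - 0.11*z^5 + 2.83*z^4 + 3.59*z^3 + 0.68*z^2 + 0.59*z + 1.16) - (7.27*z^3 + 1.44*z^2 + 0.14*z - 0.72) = 3.43*z^6 - 0.11*z^5 + 2.83*z^4 - 3.68*z^3 - 0.76*z^2 + 0.45*z + 1.88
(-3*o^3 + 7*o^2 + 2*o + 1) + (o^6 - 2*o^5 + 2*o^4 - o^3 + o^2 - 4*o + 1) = o^6 - 2*o^5 + 2*o^4 - 4*o^3 + 8*o^2 - 2*o + 2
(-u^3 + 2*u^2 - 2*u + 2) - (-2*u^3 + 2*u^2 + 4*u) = u^3 - 6*u + 2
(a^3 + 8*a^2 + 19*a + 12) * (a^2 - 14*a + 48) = a^5 - 6*a^4 - 45*a^3 + 130*a^2 + 744*a + 576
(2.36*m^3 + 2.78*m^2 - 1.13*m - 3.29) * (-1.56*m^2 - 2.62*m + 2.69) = -3.6816*m^5 - 10.52*m^4 + 0.8276*m^3 + 15.5712*m^2 + 5.5801*m - 8.8501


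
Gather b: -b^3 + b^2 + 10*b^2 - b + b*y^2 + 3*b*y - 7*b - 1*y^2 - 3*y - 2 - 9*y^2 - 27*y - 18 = -b^3 + 11*b^2 + b*(y^2 + 3*y - 8) - 10*y^2 - 30*y - 20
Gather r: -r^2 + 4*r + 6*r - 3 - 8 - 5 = -r^2 + 10*r - 16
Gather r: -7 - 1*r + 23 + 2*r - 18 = r - 2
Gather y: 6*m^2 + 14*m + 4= 6*m^2 + 14*m + 4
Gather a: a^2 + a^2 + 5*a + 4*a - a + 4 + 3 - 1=2*a^2 + 8*a + 6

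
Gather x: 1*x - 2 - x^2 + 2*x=-x^2 + 3*x - 2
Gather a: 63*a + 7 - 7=63*a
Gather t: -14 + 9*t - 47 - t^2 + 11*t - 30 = -t^2 + 20*t - 91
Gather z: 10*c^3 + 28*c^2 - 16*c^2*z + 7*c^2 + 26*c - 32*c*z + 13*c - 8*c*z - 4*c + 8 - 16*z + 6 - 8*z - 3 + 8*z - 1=10*c^3 + 35*c^2 + 35*c + z*(-16*c^2 - 40*c - 16) + 10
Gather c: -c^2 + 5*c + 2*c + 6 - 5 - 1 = -c^2 + 7*c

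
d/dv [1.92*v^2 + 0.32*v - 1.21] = 3.84*v + 0.32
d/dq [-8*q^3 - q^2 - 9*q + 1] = -24*q^2 - 2*q - 9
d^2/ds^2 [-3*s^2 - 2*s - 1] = -6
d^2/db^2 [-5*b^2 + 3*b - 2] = -10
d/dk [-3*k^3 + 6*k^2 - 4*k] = -9*k^2 + 12*k - 4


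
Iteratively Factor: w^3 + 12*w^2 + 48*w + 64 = (w + 4)*(w^2 + 8*w + 16) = (w + 4)^2*(w + 4)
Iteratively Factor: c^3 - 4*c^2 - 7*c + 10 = (c - 5)*(c^2 + c - 2) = (c - 5)*(c - 1)*(c + 2)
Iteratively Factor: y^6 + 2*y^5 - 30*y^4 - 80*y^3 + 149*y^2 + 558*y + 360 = (y - 5)*(y^5 + 7*y^4 + 5*y^3 - 55*y^2 - 126*y - 72) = (y - 5)*(y + 3)*(y^4 + 4*y^3 - 7*y^2 - 34*y - 24) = (y - 5)*(y + 1)*(y + 3)*(y^3 + 3*y^2 - 10*y - 24) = (y - 5)*(y + 1)*(y + 3)*(y + 4)*(y^2 - y - 6) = (y - 5)*(y - 3)*(y + 1)*(y + 3)*(y + 4)*(y + 2)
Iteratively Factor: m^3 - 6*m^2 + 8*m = (m)*(m^2 - 6*m + 8) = m*(m - 2)*(m - 4)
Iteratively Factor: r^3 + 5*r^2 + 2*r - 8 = (r + 4)*(r^2 + r - 2) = (r + 2)*(r + 4)*(r - 1)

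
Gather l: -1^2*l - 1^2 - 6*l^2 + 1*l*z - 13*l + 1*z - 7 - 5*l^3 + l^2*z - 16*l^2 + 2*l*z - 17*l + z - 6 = -5*l^3 + l^2*(z - 22) + l*(3*z - 31) + 2*z - 14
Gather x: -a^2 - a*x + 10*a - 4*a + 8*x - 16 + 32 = -a^2 + 6*a + x*(8 - a) + 16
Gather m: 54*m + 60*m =114*m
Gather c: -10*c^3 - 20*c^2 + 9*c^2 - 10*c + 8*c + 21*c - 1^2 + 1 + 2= -10*c^3 - 11*c^2 + 19*c + 2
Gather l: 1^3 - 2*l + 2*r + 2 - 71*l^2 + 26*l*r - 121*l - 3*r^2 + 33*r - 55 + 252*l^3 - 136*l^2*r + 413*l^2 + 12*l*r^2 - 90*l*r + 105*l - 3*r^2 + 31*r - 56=252*l^3 + l^2*(342 - 136*r) + l*(12*r^2 - 64*r - 18) - 6*r^2 + 66*r - 108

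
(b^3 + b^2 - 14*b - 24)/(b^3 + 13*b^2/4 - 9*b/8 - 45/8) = 8*(b^2 - 2*b - 8)/(8*b^2 + 2*b - 15)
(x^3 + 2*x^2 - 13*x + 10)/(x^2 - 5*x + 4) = (x^2 + 3*x - 10)/(x - 4)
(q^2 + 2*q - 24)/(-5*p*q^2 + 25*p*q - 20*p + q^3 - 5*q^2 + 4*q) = (-q - 6)/(5*p*q - 5*p - q^2 + q)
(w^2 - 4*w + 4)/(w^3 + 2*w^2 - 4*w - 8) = (w - 2)/(w^2 + 4*w + 4)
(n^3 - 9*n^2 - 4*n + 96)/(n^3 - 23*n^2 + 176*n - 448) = (n^2 - n - 12)/(n^2 - 15*n + 56)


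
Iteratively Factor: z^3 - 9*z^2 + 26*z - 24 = (z - 4)*(z^2 - 5*z + 6) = (z - 4)*(z - 3)*(z - 2)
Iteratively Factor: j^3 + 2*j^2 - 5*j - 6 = (j + 1)*(j^2 + j - 6) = (j + 1)*(j + 3)*(j - 2)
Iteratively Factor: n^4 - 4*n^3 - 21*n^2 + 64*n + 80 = (n - 4)*(n^3 - 21*n - 20) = (n - 4)*(n + 4)*(n^2 - 4*n - 5) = (n - 5)*(n - 4)*(n + 4)*(n + 1)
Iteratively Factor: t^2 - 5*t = (t)*(t - 5)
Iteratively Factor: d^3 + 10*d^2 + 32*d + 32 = (d + 4)*(d^2 + 6*d + 8) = (d + 2)*(d + 4)*(d + 4)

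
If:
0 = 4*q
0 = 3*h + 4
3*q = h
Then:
No Solution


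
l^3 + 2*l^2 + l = l*(l + 1)^2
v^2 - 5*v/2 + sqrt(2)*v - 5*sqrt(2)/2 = (v - 5/2)*(v + sqrt(2))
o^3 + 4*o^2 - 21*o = o*(o - 3)*(o + 7)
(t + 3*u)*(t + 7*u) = t^2 + 10*t*u + 21*u^2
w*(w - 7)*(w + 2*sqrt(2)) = w^3 - 7*w^2 + 2*sqrt(2)*w^2 - 14*sqrt(2)*w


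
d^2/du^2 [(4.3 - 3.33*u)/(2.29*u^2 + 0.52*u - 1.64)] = (-(3.33*u - 4.3)*(4.58*u + 0.52)*(9.16*u + 1.04) + (45.7542*u - 16.2308)*(2.29*u^2 + 0.52*u - 1.64))/(2.29*u^2 + 0.52*u - 1.64)^3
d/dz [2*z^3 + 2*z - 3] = 6*z^2 + 2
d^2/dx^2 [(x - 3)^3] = 6*x - 18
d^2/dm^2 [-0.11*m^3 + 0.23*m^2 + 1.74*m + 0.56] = 0.46 - 0.66*m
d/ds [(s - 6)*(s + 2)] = 2*s - 4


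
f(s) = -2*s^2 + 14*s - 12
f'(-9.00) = 50.00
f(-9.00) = -300.00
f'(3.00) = 2.00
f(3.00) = 12.00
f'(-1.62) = 20.48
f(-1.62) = -39.93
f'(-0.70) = 16.80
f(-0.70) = -22.78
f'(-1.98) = 21.92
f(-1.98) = -47.56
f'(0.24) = 13.04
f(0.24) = -8.76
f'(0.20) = 13.20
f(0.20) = -9.28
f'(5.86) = -9.44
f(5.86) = 1.36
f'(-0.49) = 15.96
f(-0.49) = -19.34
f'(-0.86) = 17.44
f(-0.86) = -25.52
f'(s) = 14 - 4*s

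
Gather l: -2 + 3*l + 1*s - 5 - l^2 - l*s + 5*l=-l^2 + l*(8 - s) + s - 7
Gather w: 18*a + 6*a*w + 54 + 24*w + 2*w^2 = 18*a + 2*w^2 + w*(6*a + 24) + 54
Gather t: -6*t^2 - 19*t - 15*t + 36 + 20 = -6*t^2 - 34*t + 56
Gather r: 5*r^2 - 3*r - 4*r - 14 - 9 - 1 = 5*r^2 - 7*r - 24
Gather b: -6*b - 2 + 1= -6*b - 1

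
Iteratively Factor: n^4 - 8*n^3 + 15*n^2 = (n - 5)*(n^3 - 3*n^2) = n*(n - 5)*(n^2 - 3*n) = n*(n - 5)*(n - 3)*(n)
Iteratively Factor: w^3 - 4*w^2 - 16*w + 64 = (w - 4)*(w^2 - 16) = (w - 4)^2*(w + 4)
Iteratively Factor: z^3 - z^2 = (z)*(z^2 - z) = z*(z - 1)*(z)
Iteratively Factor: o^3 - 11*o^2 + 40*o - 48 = (o - 4)*(o^2 - 7*o + 12) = (o - 4)^2*(o - 3)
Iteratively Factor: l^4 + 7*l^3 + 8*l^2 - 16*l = (l)*(l^3 + 7*l^2 + 8*l - 16) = l*(l - 1)*(l^2 + 8*l + 16) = l*(l - 1)*(l + 4)*(l + 4)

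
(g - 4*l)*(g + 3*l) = g^2 - g*l - 12*l^2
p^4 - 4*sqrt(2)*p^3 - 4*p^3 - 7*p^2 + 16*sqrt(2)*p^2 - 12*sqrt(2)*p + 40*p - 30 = (p - 3)*(p - 1)*(p - 5*sqrt(2))*(p + sqrt(2))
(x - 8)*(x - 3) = x^2 - 11*x + 24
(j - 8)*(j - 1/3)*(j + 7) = j^3 - 4*j^2/3 - 167*j/3 + 56/3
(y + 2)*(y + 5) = y^2 + 7*y + 10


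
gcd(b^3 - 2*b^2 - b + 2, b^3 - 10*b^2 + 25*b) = 1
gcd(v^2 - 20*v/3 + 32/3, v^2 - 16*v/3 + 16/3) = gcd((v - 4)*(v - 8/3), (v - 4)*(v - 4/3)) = v - 4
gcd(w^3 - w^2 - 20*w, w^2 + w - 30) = w - 5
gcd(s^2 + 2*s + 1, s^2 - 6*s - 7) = s + 1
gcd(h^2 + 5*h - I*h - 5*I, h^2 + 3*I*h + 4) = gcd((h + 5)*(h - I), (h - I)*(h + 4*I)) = h - I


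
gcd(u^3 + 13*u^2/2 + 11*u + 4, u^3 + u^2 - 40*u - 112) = u + 4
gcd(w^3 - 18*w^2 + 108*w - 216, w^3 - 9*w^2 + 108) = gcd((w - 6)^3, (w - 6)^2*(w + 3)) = w^2 - 12*w + 36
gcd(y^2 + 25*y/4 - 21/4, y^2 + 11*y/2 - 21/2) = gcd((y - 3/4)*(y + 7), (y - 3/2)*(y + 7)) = y + 7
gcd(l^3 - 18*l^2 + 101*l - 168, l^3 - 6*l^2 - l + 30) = l - 3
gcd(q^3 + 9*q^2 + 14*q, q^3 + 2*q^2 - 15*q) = q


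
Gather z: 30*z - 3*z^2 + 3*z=-3*z^2 + 33*z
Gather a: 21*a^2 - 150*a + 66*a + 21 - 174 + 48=21*a^2 - 84*a - 105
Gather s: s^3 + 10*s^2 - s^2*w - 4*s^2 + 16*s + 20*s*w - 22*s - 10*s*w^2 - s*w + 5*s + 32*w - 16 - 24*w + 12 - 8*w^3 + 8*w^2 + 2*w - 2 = s^3 + s^2*(6 - w) + s*(-10*w^2 + 19*w - 1) - 8*w^3 + 8*w^2 + 10*w - 6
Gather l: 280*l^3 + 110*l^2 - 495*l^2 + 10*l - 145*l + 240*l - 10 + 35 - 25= 280*l^3 - 385*l^2 + 105*l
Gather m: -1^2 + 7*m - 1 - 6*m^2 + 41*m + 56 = -6*m^2 + 48*m + 54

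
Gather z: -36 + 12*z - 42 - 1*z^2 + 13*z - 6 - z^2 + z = -2*z^2 + 26*z - 84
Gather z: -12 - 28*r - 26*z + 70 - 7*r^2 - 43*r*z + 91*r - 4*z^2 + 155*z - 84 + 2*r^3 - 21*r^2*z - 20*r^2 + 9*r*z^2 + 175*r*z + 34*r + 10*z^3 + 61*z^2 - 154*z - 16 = 2*r^3 - 27*r^2 + 97*r + 10*z^3 + z^2*(9*r + 57) + z*(-21*r^2 + 132*r - 25) - 42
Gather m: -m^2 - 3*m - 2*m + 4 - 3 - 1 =-m^2 - 5*m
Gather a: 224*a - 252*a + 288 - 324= -28*a - 36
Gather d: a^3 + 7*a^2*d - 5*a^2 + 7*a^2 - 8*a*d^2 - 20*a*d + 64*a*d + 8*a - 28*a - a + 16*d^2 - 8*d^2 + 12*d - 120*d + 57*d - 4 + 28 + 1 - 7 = a^3 + 2*a^2 - 21*a + d^2*(8 - 8*a) + d*(7*a^2 + 44*a - 51) + 18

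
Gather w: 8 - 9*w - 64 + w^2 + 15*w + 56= w^2 + 6*w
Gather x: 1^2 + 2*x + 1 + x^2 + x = x^2 + 3*x + 2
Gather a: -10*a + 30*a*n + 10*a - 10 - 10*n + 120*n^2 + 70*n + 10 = 30*a*n + 120*n^2 + 60*n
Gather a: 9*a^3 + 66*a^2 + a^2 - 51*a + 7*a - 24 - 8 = 9*a^3 + 67*a^2 - 44*a - 32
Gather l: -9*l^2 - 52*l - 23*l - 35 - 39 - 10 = -9*l^2 - 75*l - 84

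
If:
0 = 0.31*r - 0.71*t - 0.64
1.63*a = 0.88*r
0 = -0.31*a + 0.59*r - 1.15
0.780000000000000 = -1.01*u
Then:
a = 1.47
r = 2.72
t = 0.29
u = -0.77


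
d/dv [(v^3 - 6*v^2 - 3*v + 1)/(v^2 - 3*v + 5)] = (v^4 - 6*v^3 + 36*v^2 - 62*v - 12)/(v^4 - 6*v^3 + 19*v^2 - 30*v + 25)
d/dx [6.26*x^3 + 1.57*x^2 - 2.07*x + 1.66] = 18.78*x^2 + 3.14*x - 2.07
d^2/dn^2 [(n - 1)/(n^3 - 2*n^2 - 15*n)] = 2*(3*n^5 - 12*n^4 + 35*n^3 + 33*n^2 - 90*n - 225)/(n^3*(n^6 - 6*n^5 - 33*n^4 + 172*n^3 + 495*n^2 - 1350*n - 3375))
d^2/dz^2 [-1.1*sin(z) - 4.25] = 1.1*sin(z)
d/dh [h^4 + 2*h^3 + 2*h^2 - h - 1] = 4*h^3 + 6*h^2 + 4*h - 1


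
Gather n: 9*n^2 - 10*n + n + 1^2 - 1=9*n^2 - 9*n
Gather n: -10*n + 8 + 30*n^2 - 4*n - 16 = 30*n^2 - 14*n - 8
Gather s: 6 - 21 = -15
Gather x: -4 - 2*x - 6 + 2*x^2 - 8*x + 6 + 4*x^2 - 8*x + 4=6*x^2 - 18*x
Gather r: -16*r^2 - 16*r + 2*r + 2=-16*r^2 - 14*r + 2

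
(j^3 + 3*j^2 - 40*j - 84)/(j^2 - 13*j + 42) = (j^2 + 9*j + 14)/(j - 7)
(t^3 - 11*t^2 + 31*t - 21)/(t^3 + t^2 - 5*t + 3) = (t^2 - 10*t + 21)/(t^2 + 2*t - 3)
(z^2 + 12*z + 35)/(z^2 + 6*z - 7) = (z + 5)/(z - 1)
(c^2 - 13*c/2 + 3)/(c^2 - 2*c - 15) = (-c^2 + 13*c/2 - 3)/(-c^2 + 2*c + 15)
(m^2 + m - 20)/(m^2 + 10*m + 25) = (m - 4)/(m + 5)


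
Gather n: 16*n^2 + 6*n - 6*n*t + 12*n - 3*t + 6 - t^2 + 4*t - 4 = 16*n^2 + n*(18 - 6*t) - t^2 + t + 2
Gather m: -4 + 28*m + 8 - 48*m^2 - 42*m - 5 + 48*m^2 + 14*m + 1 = 0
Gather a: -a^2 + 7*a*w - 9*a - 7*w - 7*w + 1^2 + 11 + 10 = -a^2 + a*(7*w - 9) - 14*w + 22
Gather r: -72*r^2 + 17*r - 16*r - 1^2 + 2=-72*r^2 + r + 1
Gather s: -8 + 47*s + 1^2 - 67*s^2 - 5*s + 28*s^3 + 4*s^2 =28*s^3 - 63*s^2 + 42*s - 7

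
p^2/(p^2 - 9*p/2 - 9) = 2*p^2/(2*p^2 - 9*p - 18)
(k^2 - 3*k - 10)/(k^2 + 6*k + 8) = (k - 5)/(k + 4)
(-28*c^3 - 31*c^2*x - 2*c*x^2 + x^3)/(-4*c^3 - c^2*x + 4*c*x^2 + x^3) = (-7*c + x)/(-c + x)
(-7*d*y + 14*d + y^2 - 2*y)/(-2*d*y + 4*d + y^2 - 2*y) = (-7*d + y)/(-2*d + y)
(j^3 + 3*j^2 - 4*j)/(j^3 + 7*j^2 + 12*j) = (j - 1)/(j + 3)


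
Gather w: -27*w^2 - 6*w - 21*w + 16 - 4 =-27*w^2 - 27*w + 12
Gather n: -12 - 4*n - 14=-4*n - 26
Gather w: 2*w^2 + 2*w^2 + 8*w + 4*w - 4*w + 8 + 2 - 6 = 4*w^2 + 8*w + 4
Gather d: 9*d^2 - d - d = 9*d^2 - 2*d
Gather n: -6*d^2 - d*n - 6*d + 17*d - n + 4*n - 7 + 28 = -6*d^2 + 11*d + n*(3 - d) + 21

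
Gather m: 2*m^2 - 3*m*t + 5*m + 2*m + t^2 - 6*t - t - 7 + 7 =2*m^2 + m*(7 - 3*t) + t^2 - 7*t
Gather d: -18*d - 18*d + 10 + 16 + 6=32 - 36*d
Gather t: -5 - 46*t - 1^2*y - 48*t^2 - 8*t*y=-48*t^2 + t*(-8*y - 46) - y - 5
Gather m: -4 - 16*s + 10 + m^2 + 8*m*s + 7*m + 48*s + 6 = m^2 + m*(8*s + 7) + 32*s + 12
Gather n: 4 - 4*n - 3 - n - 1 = -5*n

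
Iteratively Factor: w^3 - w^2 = (w)*(w^2 - w) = w*(w - 1)*(w)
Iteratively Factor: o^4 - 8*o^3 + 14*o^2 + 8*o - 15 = (o - 1)*(o^3 - 7*o^2 + 7*o + 15) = (o - 1)*(o + 1)*(o^2 - 8*o + 15) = (o - 3)*(o - 1)*(o + 1)*(o - 5)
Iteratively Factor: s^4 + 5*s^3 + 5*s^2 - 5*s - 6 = (s - 1)*(s^3 + 6*s^2 + 11*s + 6) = (s - 1)*(s + 2)*(s^2 + 4*s + 3) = (s - 1)*(s + 1)*(s + 2)*(s + 3)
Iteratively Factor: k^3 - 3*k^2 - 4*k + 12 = (k + 2)*(k^2 - 5*k + 6) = (k - 2)*(k + 2)*(k - 3)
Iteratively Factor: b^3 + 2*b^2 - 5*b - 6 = (b + 1)*(b^2 + b - 6) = (b + 1)*(b + 3)*(b - 2)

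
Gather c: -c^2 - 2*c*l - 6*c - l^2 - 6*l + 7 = -c^2 + c*(-2*l - 6) - l^2 - 6*l + 7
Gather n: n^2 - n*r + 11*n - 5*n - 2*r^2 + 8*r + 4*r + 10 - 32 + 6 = n^2 + n*(6 - r) - 2*r^2 + 12*r - 16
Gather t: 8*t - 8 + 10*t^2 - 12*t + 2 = 10*t^2 - 4*t - 6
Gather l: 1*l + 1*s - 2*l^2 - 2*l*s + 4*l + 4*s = -2*l^2 + l*(5 - 2*s) + 5*s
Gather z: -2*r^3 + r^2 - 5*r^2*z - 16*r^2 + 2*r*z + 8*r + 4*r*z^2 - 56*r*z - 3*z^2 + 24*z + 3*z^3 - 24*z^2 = -2*r^3 - 15*r^2 + 8*r + 3*z^3 + z^2*(4*r - 27) + z*(-5*r^2 - 54*r + 24)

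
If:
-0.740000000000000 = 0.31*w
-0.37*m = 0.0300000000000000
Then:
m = -0.08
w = -2.39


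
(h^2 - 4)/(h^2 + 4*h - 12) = (h + 2)/(h + 6)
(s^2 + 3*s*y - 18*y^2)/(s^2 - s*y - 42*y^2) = (-s + 3*y)/(-s + 7*y)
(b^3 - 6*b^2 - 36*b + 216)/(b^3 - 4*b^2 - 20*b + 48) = (b^2 - 36)/(b^2 + 2*b - 8)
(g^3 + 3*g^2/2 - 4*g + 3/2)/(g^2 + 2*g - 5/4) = 2*(g^2 + 2*g - 3)/(2*g + 5)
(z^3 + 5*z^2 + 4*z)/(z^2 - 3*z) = (z^2 + 5*z + 4)/(z - 3)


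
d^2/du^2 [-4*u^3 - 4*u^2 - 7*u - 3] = -24*u - 8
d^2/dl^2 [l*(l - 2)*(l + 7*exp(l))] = 7*l^2*exp(l) + 14*l*exp(l) + 6*l - 14*exp(l) - 4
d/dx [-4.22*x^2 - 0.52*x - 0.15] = -8.44*x - 0.52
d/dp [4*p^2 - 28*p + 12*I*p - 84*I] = 8*p - 28 + 12*I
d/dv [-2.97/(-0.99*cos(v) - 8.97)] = 2.9403*sin(v)/(0.99*cos(v) + 8.97)^2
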